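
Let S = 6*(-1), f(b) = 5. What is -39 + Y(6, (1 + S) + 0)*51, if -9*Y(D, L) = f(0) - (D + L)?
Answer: -185/3 ≈ -61.667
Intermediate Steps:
S = -6
Y(D, L) = -5/9 + D/9 + L/9 (Y(D, L) = -(5 - (D + L))/9 = -(5 + (-D - L))/9 = -(5 - D - L)/9 = -5/9 + D/9 + L/9)
-39 + Y(6, (1 + S) + 0)*51 = -39 + (-5/9 + (1/9)*6 + ((1 - 6) + 0)/9)*51 = -39 + (-5/9 + 2/3 + (-5 + 0)/9)*51 = -39 + (-5/9 + 2/3 + (1/9)*(-5))*51 = -39 + (-5/9 + 2/3 - 5/9)*51 = -39 - 4/9*51 = -39 - 68/3 = -185/3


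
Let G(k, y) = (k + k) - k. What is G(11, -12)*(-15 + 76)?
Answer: 671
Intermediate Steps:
G(k, y) = k (G(k, y) = 2*k - k = k)
G(11, -12)*(-15 + 76) = 11*(-15 + 76) = 11*61 = 671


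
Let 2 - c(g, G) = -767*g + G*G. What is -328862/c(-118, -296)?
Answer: 164431/89060 ≈ 1.8463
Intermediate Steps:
c(g, G) = 2 - G² + 767*g (c(g, G) = 2 - (-767*g + G*G) = 2 - (-767*g + G²) = 2 - (G² - 767*g) = 2 + (-G² + 767*g) = 2 - G² + 767*g)
-328862/c(-118, -296) = -328862/(2 - 1*(-296)² + 767*(-118)) = -328862/(2 - 1*87616 - 90506) = -328862/(2 - 87616 - 90506) = -328862/(-178120) = -328862*(-1/178120) = 164431/89060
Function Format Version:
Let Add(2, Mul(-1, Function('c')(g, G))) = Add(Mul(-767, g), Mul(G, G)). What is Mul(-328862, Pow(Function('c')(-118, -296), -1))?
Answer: Rational(164431, 89060) ≈ 1.8463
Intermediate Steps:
Function('c')(g, G) = Add(2, Mul(-1, Pow(G, 2)), Mul(767, g)) (Function('c')(g, G) = Add(2, Mul(-1, Add(Mul(-767, g), Mul(G, G)))) = Add(2, Mul(-1, Add(Mul(-767, g), Pow(G, 2)))) = Add(2, Mul(-1, Add(Pow(G, 2), Mul(-767, g)))) = Add(2, Add(Mul(-1, Pow(G, 2)), Mul(767, g))) = Add(2, Mul(-1, Pow(G, 2)), Mul(767, g)))
Mul(-328862, Pow(Function('c')(-118, -296), -1)) = Mul(-328862, Pow(Add(2, Mul(-1, Pow(-296, 2)), Mul(767, -118)), -1)) = Mul(-328862, Pow(Add(2, Mul(-1, 87616), -90506), -1)) = Mul(-328862, Pow(Add(2, -87616, -90506), -1)) = Mul(-328862, Pow(-178120, -1)) = Mul(-328862, Rational(-1, 178120)) = Rational(164431, 89060)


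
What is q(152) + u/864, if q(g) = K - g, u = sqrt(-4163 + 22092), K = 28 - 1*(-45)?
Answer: -79 + sqrt(17929)/864 ≈ -78.845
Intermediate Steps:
K = 73 (K = 28 + 45 = 73)
u = sqrt(17929) ≈ 133.90
q(g) = 73 - g
q(152) + u/864 = (73 - 1*152) + sqrt(17929)/864 = (73 - 152) + sqrt(17929)*(1/864) = -79 + sqrt(17929)/864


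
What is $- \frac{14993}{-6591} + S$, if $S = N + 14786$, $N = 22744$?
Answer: $\frac{247375223}{6591} \approx 37532.0$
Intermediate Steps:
$S = 37530$ ($S = 22744 + 14786 = 37530$)
$- \frac{14993}{-6591} + S = - \frac{14993}{-6591} + 37530 = \left(-14993\right) \left(- \frac{1}{6591}\right) + 37530 = \frac{14993}{6591} + 37530 = \frac{247375223}{6591}$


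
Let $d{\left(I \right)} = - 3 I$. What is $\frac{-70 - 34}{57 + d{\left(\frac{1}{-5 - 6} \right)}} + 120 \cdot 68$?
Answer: $\frac{2569828}{315} \approx 8158.2$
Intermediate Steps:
$\frac{-70 - 34}{57 + d{\left(\frac{1}{-5 - 6} \right)}} + 120 \cdot 68 = \frac{-70 - 34}{57 - \frac{3}{-5 - 6}} + 120 \cdot 68 = - \frac{104}{57 - \frac{3}{-11}} + 8160 = - \frac{104}{57 - - \frac{3}{11}} + 8160 = - \frac{104}{57 + \frac{3}{11}} + 8160 = - \frac{104}{\frac{630}{11}} + 8160 = \left(-104\right) \frac{11}{630} + 8160 = - \frac{572}{315} + 8160 = \frac{2569828}{315}$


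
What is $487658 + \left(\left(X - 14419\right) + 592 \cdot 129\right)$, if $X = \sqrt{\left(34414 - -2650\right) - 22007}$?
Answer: $549607 + 3 \sqrt{1673} \approx 5.4973 \cdot 10^{5}$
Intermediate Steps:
$X = 3 \sqrt{1673}$ ($X = \sqrt{\left(34414 + 2650\right) - 22007} = \sqrt{37064 - 22007} = \sqrt{15057} = 3 \sqrt{1673} \approx 122.71$)
$487658 + \left(\left(X - 14419\right) + 592 \cdot 129\right) = 487658 + \left(\left(3 \sqrt{1673} - 14419\right) + 592 \cdot 129\right) = 487658 + \left(\left(-14419 + 3 \sqrt{1673}\right) + 76368\right) = 487658 + \left(61949 + 3 \sqrt{1673}\right) = 549607 + 3 \sqrt{1673}$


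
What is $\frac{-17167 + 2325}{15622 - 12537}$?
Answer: $- \frac{14842}{3085} \approx -4.811$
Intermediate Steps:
$\frac{-17167 + 2325}{15622 - 12537} = - \frac{14842}{3085}$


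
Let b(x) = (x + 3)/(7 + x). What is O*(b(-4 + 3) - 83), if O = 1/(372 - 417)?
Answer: 248/135 ≈ 1.8370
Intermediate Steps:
b(x) = (3 + x)/(7 + x)
O = -1/45 (O = 1/(-45) = -1/45 ≈ -0.022222)
O*(b(-4 + 3) - 83) = -((3 + (-4 + 3))/(7 + (-4 + 3)) - 83)/45 = -((3 - 1)/(7 - 1) - 83)/45 = -(2/6 - 83)/45 = -((⅙)*2 - 83)/45 = -(⅓ - 83)/45 = -1/45*(-248/3) = 248/135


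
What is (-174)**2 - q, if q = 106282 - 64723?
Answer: -11283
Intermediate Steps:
q = 41559
(-174)**2 - q = (-174)**2 - 1*41559 = 30276 - 41559 = -11283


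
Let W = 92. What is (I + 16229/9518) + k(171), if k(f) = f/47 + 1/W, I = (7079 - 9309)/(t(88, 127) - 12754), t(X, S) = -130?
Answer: 366359903509/66281467436 ≈ 5.5273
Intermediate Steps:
I = 1115/6442 (I = (7079 - 9309)/(-130 - 12754) = -2230/(-12884) = -2230*(-1/12884) = 1115/6442 ≈ 0.17308)
k(f) = 1/92 + f/47 (k(f) = f/47 + 1/92 = 1/92 + f/47)
(I + 16229/9518) + k(171) = (1115/6442 + 16229/9518) + (1/92 + (1/47)*171) = (1115/6442 + 16229*(1/9518)) + (1/92 + 171/47) = (1115/6442 + 16229/9518) + 15779/4324 = 28789947/15328739 + 15779/4324 = 366359903509/66281467436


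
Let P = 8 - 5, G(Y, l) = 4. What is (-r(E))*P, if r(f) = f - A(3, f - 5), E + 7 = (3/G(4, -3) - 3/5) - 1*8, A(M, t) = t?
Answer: -15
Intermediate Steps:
E = -297/20 (E = -7 + ((3/4 - 3/5) - 1*8) = -7 + ((3*(1/4) - 3*1/5) - 8) = -7 + ((3/4 - 3/5) - 8) = -7 + (3/20 - 8) = -7 - 157/20 = -297/20 ≈ -14.850)
r(f) = 5 (r(f) = f - (f - 5) = f - (-5 + f) = f + (5 - f) = 5)
P = 3
(-r(E))*P = -1*5*3 = -5*3 = -15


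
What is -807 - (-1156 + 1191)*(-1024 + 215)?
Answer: 27508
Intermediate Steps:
-807 - (-1156 + 1191)*(-1024 + 215) = -807 - 35*(-809) = -807 - 1*(-28315) = -807 + 28315 = 27508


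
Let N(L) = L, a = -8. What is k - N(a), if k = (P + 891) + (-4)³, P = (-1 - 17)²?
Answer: 1159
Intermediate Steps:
P = 324 (P = (-18)² = 324)
k = 1151 (k = (324 + 891) + (-4)³ = 1215 - 64 = 1151)
k - N(a) = 1151 - 1*(-8) = 1151 + 8 = 1159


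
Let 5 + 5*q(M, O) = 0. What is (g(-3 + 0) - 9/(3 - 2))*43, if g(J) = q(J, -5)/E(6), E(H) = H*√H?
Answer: -387 - 43*√6/36 ≈ -389.93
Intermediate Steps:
q(M, O) = -1 (q(M, O) = -1 + (⅕)*0 = -1 + 0 = -1)
E(H) = H^(3/2)
g(J) = -√6/36 (g(J) = -1/(6^(3/2)) = -1/(6*√6) = -√6/36)
(g(-3 + 0) - 9/(3 - 2))*43 = (-√6/36 - 9/(3 - 2))*43 = (-√6/36 - 9/1)*43 = (-√6/36 + 1*(-9))*43 = (-√6/36 - 9)*43 = (-9 - √6/36)*43 = -387 - 43*√6/36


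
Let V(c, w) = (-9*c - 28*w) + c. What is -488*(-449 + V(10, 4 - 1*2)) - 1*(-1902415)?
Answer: 2187895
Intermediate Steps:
V(c, w) = -28*w - 8*c (V(c, w) = (-28*w - 9*c) + c = -28*w - 8*c)
-488*(-449 + V(10, 4 - 1*2)) - 1*(-1902415) = -488*(-449 + (-28*(4 - 1*2) - 8*10)) - 1*(-1902415) = -488*(-449 + (-28*(4 - 2) - 80)) + 1902415 = -488*(-449 + (-28*2 - 80)) + 1902415 = -488*(-449 + (-56 - 80)) + 1902415 = -488*(-449 - 136) + 1902415 = -488*(-585) + 1902415 = 285480 + 1902415 = 2187895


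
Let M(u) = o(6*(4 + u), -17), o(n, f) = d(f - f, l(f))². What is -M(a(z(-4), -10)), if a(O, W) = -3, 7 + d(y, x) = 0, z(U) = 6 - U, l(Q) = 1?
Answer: -49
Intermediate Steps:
d(y, x) = -7 (d(y, x) = -7 + 0 = -7)
o(n, f) = 49 (o(n, f) = (-7)² = 49)
M(u) = 49
-M(a(z(-4), -10)) = -1*49 = -49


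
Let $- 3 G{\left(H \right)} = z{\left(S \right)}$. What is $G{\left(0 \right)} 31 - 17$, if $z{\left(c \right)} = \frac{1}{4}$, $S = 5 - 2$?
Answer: $- \frac{235}{12} \approx -19.583$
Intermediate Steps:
$S = 3$ ($S = 5 - 2 = 3$)
$z{\left(c \right)} = \frac{1}{4}$
$G{\left(H \right)} = - \frac{1}{12}$ ($G{\left(H \right)} = \left(- \frac{1}{3}\right) \frac{1}{4} = - \frac{1}{12}$)
$G{\left(0 \right)} 31 - 17 = \left(- \frac{1}{12}\right) 31 - 17 = - \frac{31}{12} - 17 = - \frac{235}{12}$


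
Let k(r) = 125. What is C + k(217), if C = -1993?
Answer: -1868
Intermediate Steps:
C + k(217) = -1993 + 125 = -1868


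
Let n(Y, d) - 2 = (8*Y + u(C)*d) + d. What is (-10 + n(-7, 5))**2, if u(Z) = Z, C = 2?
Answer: 2401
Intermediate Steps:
n(Y, d) = 2 + 3*d + 8*Y (n(Y, d) = 2 + ((8*Y + 2*d) + d) = 2 + ((2*d + 8*Y) + d) = 2 + (3*d + 8*Y) = 2 + 3*d + 8*Y)
(-10 + n(-7, 5))**2 = (-10 + (2 + 3*5 + 8*(-7)))**2 = (-10 + (2 + 15 - 56))**2 = (-10 - 39)**2 = (-49)**2 = 2401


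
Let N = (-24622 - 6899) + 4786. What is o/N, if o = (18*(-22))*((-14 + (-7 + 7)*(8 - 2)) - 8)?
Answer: -8712/26735 ≈ -0.32586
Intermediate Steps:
o = 8712 (o = -396*((-14 + 0*6) - 8) = -396*((-14 + 0) - 8) = -396*(-14 - 8) = -396*(-22) = 8712)
N = -26735 (N = -31521 + 4786 = -26735)
o/N = 8712/(-26735) = 8712*(-1/26735) = -8712/26735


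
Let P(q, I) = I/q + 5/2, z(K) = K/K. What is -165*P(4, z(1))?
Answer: -1815/4 ≈ -453.75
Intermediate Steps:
z(K) = 1
P(q, I) = 5/2 + I/q (P(q, I) = I/q + 5*(½) = I/q + 5/2 = 5/2 + I/q)
-165*P(4, z(1)) = -165*(5/2 + 1/4) = -165*(5/2 + 1*(¼)) = -165*(5/2 + ¼) = -165*11/4 = -1815/4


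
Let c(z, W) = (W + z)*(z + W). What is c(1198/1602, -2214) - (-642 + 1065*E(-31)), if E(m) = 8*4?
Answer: 3121419169987/641601 ≈ 4.8650e+6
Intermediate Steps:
E(m) = 32
c(z, W) = (W + z)**2 (c(z, W) = (W + z)*(W + z) = (W + z)**2)
c(1198/1602, -2214) - (-642 + 1065*E(-31)) = (-2214 + 1198/1602)**2 - (-642 + 1065*32) = (-2214 + 1198*(1/1602))**2 - (-642 + 34080) = (-2214 + 599/801)**2 - 1*33438 = (-1772815/801)**2 - 33438 = 3142873024225/641601 - 33438 = 3121419169987/641601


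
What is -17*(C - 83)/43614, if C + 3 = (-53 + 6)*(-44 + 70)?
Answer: 3706/7269 ≈ 0.50984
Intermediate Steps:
C = -1225 (C = -3 + (-53 + 6)*(-44 + 70) = -3 - 47*26 = -3 - 1222 = -1225)
-17*(C - 83)/43614 = -17*(-1225 - 83)/43614 = -17*(-1308)*(1/43614) = 22236*(1/43614) = 3706/7269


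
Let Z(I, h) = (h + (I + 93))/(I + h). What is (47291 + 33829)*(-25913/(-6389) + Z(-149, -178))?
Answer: 269550322080/696401 ≈ 3.8706e+5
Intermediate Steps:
Z(I, h) = (93 + I + h)/(I + h) (Z(I, h) = (h + (93 + I))/(I + h) = (93 + I + h)/(I + h))
(47291 + 33829)*(-25913/(-6389) + Z(-149, -178)) = (47291 + 33829)*(-25913/(-6389) + (93 - 149 - 178)/(-149 - 178)) = 81120*(-25913*(-1/6389) - 234/(-327)) = 81120*(25913/6389 - 1/327*(-234)) = 81120*(25913/6389 + 78/109) = 81120*(3322859/696401) = 269550322080/696401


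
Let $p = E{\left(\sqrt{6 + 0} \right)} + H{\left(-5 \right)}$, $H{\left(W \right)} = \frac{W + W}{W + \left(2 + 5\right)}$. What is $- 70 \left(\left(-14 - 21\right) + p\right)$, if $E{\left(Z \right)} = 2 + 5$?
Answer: $2310$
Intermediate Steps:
$E{\left(Z \right)} = 7$
$H{\left(W \right)} = \frac{2 W}{7 + W}$ ($H{\left(W \right)} = \frac{2 W}{W + 7} = \frac{2 W}{7 + W}$)
$p = 2$ ($p = 7 + 2 \left(-5\right) \frac{1}{7 - 5} = 7 + 2 \left(-5\right) \frac{1}{2} = 7 - 5 = 2$)
$- 70 \left(\left(-14 - 21\right) + p\right) = - 70 \left(\left(-14 - 21\right) + 2\right) = - 70 \left(-35 + 2\right) = \left(-70\right) \left(-33\right) = 2310$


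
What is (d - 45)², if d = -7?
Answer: 2704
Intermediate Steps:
(d - 45)² = (-7 - 45)² = (-52)² = 2704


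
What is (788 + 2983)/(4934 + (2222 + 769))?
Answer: 3771/7925 ≈ 0.47584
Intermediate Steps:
(788 + 2983)/(4934 + (2222 + 769)) = 3771/(4934 + 2991) = 3771/7925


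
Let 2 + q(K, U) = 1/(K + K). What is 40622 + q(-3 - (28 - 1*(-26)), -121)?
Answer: 4630679/114 ≈ 40620.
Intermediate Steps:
q(K, U) = -2 + 1/(2*K) (q(K, U) = -2 + 1/(K + K) = -2 + 1/(2*K))
40622 + q(-3 - (28 - 1*(-26)), -121) = 40622 + (-2 + 1/(2*(-3 - (28 - 1*(-26))))) = 40622 + (-2 + 1/(2*(-3 - (28 + 26)))) = 40622 + (-2 + 1/(2*(-3 - 1*54))) = 40622 + (-2 + 1/(2*(-3 - 54))) = 40622 + (-2 + (½)/(-57)) = 40622 + (-2 + (½)*(-1/57)) = 40622 + (-2 - 1/114) = 40622 - 229/114 = 4630679/114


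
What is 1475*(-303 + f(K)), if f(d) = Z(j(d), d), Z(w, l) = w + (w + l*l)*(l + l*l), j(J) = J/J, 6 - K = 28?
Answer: 330057800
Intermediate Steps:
K = -22 (K = 6 - 1*28 = 6 - 28 = -22)
j(J) = 1
Z(w, l) = w + (l + l**2)*(w + l**2) (Z(w, l) = w + (w + l**2)*(l + l**2) = w + (l + l**2)*(w + l**2))
f(d) = 1 + d + d**2 + d**3 + d**4 (f(d) = 1 + d**3 + d**4 + d*1 + 1*d**2 = 1 + d**3 + d**4 + d + d**2 = 1 + d + d**2 + d**3 + d**4)
1475*(-303 + f(K)) = 1475*(-303 + (1 - 22 + (-22)**2 + (-22)**3 + (-22)**4)) = 1475*(-303 + (1 - 22 + 484 - 10648 + 234256)) = 1475*(-303 + 224071) = 1475*223768 = 330057800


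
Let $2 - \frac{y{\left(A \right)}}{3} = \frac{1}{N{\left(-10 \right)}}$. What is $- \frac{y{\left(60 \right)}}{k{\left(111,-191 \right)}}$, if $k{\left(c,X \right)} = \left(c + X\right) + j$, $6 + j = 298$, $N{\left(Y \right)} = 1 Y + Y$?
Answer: $- \frac{123}{4240} \approx -0.029009$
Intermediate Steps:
$N{\left(Y \right)} = 2 Y$ ($N{\left(Y \right)} = Y + Y = 2 Y$)
$j = 292$ ($j = -6 + 298 = 292$)
$y{\left(A \right)} = \frac{123}{20}$ ($y{\left(A \right)} = 6 - \frac{3}{2 \left(-10\right)} = 6 - \frac{3}{-20} = 6 - - \frac{3}{20} = 6 + \frac{3}{20} = \frac{123}{20}$)
$k{\left(c,X \right)} = 292 + X + c$ ($k{\left(c,X \right)} = \left(c + X\right) + 292 = \left(X + c\right) + 292 = 292 + X + c$)
$- \frac{y{\left(60 \right)}}{k{\left(111,-191 \right)}} = - \frac{123}{20 \left(292 - 191 + 111\right)} = - \frac{123}{20 \cdot 212} = \left(-1\right) \frac{123}{4240} = - \frac{123}{4240}$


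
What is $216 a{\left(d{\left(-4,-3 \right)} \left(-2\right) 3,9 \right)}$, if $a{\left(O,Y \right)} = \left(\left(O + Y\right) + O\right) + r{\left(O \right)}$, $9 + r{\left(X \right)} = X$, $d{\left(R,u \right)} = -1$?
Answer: $3888$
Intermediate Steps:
$r{\left(X \right)} = -9 + X$
$a{\left(O,Y \right)} = -9 + Y + 3 O$ ($a{\left(O,Y \right)} = \left(\left(O + Y\right) + O\right) + \left(-9 + O\right) = \left(Y + 2 O\right) + \left(-9 + O\right) = -9 + Y + 3 O$)
$216 a{\left(d{\left(-4,-3 \right)} \left(-2\right) 3,9 \right)} = 216 \left(-9 + 9 + 3 \left(-1\right) \left(-2\right) 3\right) = 216 \left(-9 + 9 + 3 \cdot 2 \cdot 3\right) = 216 \left(-9 + 9 + 3 \cdot 6\right) = 216 \left(-9 + 9 + 18\right) = 216 \cdot 18 = 3888$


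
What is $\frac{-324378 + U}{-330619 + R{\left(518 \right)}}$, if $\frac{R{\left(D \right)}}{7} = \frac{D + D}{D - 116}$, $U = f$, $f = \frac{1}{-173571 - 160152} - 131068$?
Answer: $\frac{10183517965753}{7392052664113} \approx 1.3776$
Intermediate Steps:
$f = - \frac{43740406165}{333723}$ ($f = \frac{1}{-333723} - 131068 = - \frac{1}{333723} - 131068 = - \frac{43740406165}{333723} \approx -1.3107 \cdot 10^{5}$)
$U = - \frac{43740406165}{333723} \approx -1.3107 \cdot 10^{5}$
$R{\left(D \right)} = \frac{14 D}{-116 + D}$ ($R{\left(D \right)} = 7 \frac{D + D}{D - 116} = 7 \frac{2 D}{-116 + D} = \frac{14 D}{-116 + D}$)
$\frac{-324378 + U}{-330619 + R{\left(518 \right)}} = \frac{-324378 - \frac{43740406165}{333723}}{-330619 + 14 \cdot 518 \frac{1}{-116 + 518}} = - \frac{151992805459}{333723 \left(-330619 + 14 \cdot 518 \cdot \frac{1}{402}\right)} = - \frac{151992805459}{333723 \left(-330619 + \frac{3626}{201}\right)} = - \frac{151992805459}{333723 \left(- \frac{66450793}{201}\right)} = \left(- \frac{151992805459}{333723}\right) \left(- \frac{201}{66450793}\right) = \frac{10183517965753}{7392052664113}$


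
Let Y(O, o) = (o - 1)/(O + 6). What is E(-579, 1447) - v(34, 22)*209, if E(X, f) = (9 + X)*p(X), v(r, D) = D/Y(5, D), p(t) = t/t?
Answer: -62548/21 ≈ -2978.5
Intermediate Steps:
Y(O, o) = (-1 + o)/(6 + O)
p(t) = 1
v(r, D) = D/(-1/11 + D/11) (v(r, D) = D/(((-1 + D)/(6 + 5))) = D/(((-1 + D)/11)) = D/(-1/11 + D/11))
E(X, f) = 9 + X (E(X, f) = (9 + X)*1 = 9 + X)
E(-579, 1447) - v(34, 22)*209 = (9 - 579) - 11*22/(-1 + 22)*209 = -570 - 11*22/21*209 = -570 - 11*22*(1/21)*209 = -570 - 242*209/21 = -570 - 1*50578/21 = -570 - 50578/21 = -62548/21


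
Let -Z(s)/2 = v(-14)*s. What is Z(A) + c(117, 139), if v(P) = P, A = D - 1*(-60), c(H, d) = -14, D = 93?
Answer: 4270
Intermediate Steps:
A = 153 (A = 93 - 1*(-60) = 93 + 60 = 153)
Z(s) = 28*s (Z(s) = -(-28)*s = 28*s)
Z(A) + c(117, 139) = 28*153 - 14 = 4284 - 14 = 4270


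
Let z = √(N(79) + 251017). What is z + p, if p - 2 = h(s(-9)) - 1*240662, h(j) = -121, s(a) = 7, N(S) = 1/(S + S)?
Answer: -240781 + 3*√696265394/158 ≈ -2.4028e+5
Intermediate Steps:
N(S) = 1/(2*S)
p = -240781 (p = 2 + (-121 - 1*240662) = 2 + (-121 - 240662) = 2 - 240783 = -240781)
z = 3*√696265394/158 (z = √((½)/79 + 251017) = √((½)*(1/79) + 251017) = √(1/158 + 251017) = √(39660687/158) = 3*√696265394/158 ≈ 501.02)
z + p = 3*√696265394/158 - 240781 = -240781 + 3*√696265394/158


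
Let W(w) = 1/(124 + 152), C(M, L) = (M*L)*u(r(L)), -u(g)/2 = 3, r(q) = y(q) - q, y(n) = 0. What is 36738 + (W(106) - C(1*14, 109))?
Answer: 12666745/276 ≈ 45894.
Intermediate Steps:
r(q) = -q (r(q) = 0 - q = -q)
u(g) = -6 (u(g) = -2*3 = -6)
C(M, L) = -6*L*M (C(M, L) = (M*L)*(-6) = (L*M)*(-6) = -6*L*M)
W(w) = 1/276
36738 + (W(106) - C(1*14, 109)) = 36738 + (1/276 - (-6)*109*1*14) = 36738 + (1/276 - (-6)*109*14) = 36738 + (1/276 - 1*(-9156)) = 36738 + (1/276 + 9156) = 36738 + 2527057/276 = 12666745/276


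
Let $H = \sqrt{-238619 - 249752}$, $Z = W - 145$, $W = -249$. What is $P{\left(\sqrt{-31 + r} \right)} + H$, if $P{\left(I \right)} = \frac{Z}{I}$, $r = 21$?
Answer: $i \left(\sqrt{488371} + \frac{197 \sqrt{10}}{5}\right) \approx 823.43 i$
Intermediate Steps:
$Z = -394$ ($Z = -249 - 145 = -394$)
$H = i \sqrt{488371}$ ($H = \sqrt{-488371} = i \sqrt{488371} \approx 698.84 i$)
$P{\left(I \right)} = - \frac{394}{I}$
$P{\left(\sqrt{-31 + r} \right)} + H = - \frac{394}{\sqrt{-31 + 21}} + i \sqrt{488371} = - \frac{394}{\sqrt{-10}} + i \sqrt{488371} = - \frac{394}{i \sqrt{10}} + i \sqrt{488371} = - 394 \left(- \frac{i \sqrt{10}}{10}\right) + i \sqrt{488371} = \frac{197 i \sqrt{10}}{5} + i \sqrt{488371} = i \sqrt{488371} + \frac{197 i \sqrt{10}}{5}$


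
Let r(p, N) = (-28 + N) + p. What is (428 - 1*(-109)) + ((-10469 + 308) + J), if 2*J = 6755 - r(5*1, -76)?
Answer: -6197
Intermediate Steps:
r(p, N) = -28 + N + p
J = 3427 (J = (6755 - (-28 - 76 + 5*1))/2 = (6755 - (-28 - 76 + 5))/2 = (6755 - 1*(-99))/2 = (6755 + 99)/2 = (½)*6854 = 3427)
(428 - 1*(-109)) + ((-10469 + 308) + J) = (428 - 1*(-109)) + ((-10469 + 308) + 3427) = (428 + 109) + (-10161 + 3427) = 537 - 6734 = -6197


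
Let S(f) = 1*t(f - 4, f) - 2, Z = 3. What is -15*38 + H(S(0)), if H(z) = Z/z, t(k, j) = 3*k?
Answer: -7983/14 ≈ -570.21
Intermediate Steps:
S(f) = -14 + 3*f (S(f) = 1*(3*(f - 4)) - 2 = 1*(3*(-4 + f)) - 2 = 1*(-12 + 3*f) - 2 = (-12 + 3*f) - 2 = -14 + 3*f)
H(z) = 3/z
-15*38 + H(S(0)) = -15*38 + 3/(-14 + 3*0) = -570 + 3/(-14 + 0) = -570 + 3/(-14) = -570 + 3*(-1/14) = -570 - 3/14 = -7983/14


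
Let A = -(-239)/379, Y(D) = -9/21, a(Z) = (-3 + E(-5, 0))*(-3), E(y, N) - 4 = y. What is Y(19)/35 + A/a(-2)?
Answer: 44911/1114260 ≈ 0.040306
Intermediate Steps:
E(y, N) = 4 + y
a(Z) = 12 (a(Z) = (-3 + (4 - 5))*(-3) = (-3 - 1)*(-3) = -4*(-3) = 12)
Y(D) = -3/7 (Y(D) = -9*1/21 = -3/7)
A = 239/379 (A = -(-239)/379 = -1*(-239/379) = 239/379 ≈ 0.63061)
Y(19)/35 + A/a(-2) = -3/7/35 + (239/379)/12 = -3/7*1/35 + (239/379)*(1/12) = -3/245 + 239/4548 = 44911/1114260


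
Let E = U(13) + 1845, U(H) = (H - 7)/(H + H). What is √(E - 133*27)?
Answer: I*√295035/13 ≈ 41.782*I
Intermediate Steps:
U(H) = (-7 + H)/(2*H) (U(H) = (-7 + H)/((2*H)) = (-7 + H)*(1/(2*H)) = (-7 + H)/(2*H))
E = 23988/13 (E = (½)*(-7 + 13)/13 + 1845 = (½)*(1/13)*6 + 1845 = 3/13 + 1845 = 23988/13 ≈ 1845.2)
√(E - 133*27) = √(23988/13 - 133*27) = √(23988/13 - 3591) = √(-22695/13) = I*√295035/13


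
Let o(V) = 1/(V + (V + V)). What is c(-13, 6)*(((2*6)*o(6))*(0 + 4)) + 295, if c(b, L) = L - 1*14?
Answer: 821/3 ≈ 273.67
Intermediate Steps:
o(V) = 1/(3*V) (o(V) = 1/(V + 2*V) = 1/(3*V))
c(b, L) = -14 + L (c(b, L) = L - 14 = -14 + L)
c(-13, 6)*(((2*6)*o(6))*(0 + 4)) + 295 = (-14 + 6)*(((2*6)*((⅓)/6))*(0 + 4)) + 295 = -8*12*((⅓)*(⅙))*4 + 295 = -8*12*(1/18)*4 + 295 = -16*4/3 + 295 = -8*8/3 + 295 = -64/3 + 295 = 821/3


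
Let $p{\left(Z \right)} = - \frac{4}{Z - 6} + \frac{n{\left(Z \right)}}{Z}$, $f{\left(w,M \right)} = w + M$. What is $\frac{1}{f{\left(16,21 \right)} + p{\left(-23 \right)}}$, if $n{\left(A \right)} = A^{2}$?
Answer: $\frac{29}{410} \approx 0.070732$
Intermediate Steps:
$f{\left(w,M \right)} = M + w$
$p{\left(Z \right)} = Z - \frac{4}{-6 + Z}$ ($p{\left(Z \right)} = - \frac{4}{Z - 6} + \frac{Z^{2}}{Z} = - \frac{4}{Z - 6} + Z = - \frac{4}{-6 + Z} + Z = Z - \frac{4}{-6 + Z}$)
$\frac{1}{f{\left(16,21 \right)} + p{\left(-23 \right)}} = \frac{1}{\left(21 + 16\right) + \frac{-4 + \left(-23\right)^{2} - -138}{-6 - 23}} = \frac{1}{37 + \frac{-4 + 529 + 138}{-29}} = \frac{1}{37 - \frac{663}{29}} = \frac{1}{\frac{410}{29}} = \frac{29}{410}$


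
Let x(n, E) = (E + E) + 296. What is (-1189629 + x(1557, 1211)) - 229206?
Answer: -1416117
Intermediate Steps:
x(n, E) = 296 + 2*E (x(n, E) = 2*E + 296 = 296 + 2*E)
(-1189629 + x(1557, 1211)) - 229206 = (-1189629 + (296 + 2*1211)) - 229206 = (-1189629 + (296 + 2422)) - 229206 = (-1189629 + 2718) - 229206 = -1186911 - 229206 = -1416117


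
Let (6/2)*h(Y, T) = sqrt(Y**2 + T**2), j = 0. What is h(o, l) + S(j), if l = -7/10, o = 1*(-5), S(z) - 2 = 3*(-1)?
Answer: -1 + sqrt(2549)/30 ≈ 0.68292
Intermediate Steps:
S(z) = -1 (S(z) = 2 + 3*(-1) = 2 - 3 = -1)
o = -5
l = -7/10 (l = -7*1/10 = -7/10 ≈ -0.70000)
h(Y, T) = sqrt(T**2 + Y**2)/3 (h(Y, T) = sqrt(Y**2 + T**2)/3 = sqrt(T**2 + Y**2)/3)
h(o, l) + S(j) = sqrt((-7/10)**2 + (-5)**2)/3 - 1 = sqrt(49/100 + 25)/3 - 1 = sqrt(2549/100)/3 - 1 = (sqrt(2549)/10)/3 - 1 = sqrt(2549)/30 - 1 = -1 + sqrt(2549)/30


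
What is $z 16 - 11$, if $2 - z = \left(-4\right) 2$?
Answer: $149$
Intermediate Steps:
$z = 10$ ($z = 2 - \left(-4\right) 2 = 2 - -8 = 2 + 8 = 10$)
$z 16 - 11 = 10 \cdot 16 - 11 = 160 - 11 = 149$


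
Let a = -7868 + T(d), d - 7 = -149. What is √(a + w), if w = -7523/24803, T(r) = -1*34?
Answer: I*√4861408561687/24803 ≈ 88.895*I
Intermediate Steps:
d = -142 (d = 7 - 149 = -142)
T(r) = -34
a = -7902 (a = -7868 - 34 = -7902)
w = -7523/24803 (w = -7523*1/24803 = -7523/24803 ≈ -0.30331)
√(a + w) = √(-7902 - 7523/24803) = √(-196000829/24803) = I*√4861408561687/24803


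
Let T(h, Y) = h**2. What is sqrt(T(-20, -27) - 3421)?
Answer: I*sqrt(3021) ≈ 54.964*I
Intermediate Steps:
sqrt(T(-20, -27) - 3421) = sqrt((-20)**2 - 3421) = sqrt(400 - 3421) = sqrt(-3021) = I*sqrt(3021)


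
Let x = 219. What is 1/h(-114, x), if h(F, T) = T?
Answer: 1/219 ≈ 0.0045662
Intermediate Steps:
1/h(-114, x) = 1/219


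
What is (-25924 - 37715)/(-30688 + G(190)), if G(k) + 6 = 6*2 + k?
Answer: 7071/3388 ≈ 2.0871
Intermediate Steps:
G(k) = 6 + k (G(k) = -6 + (6*2 + k) = -6 + (12 + k) = 6 + k)
(-25924 - 37715)/(-30688 + G(190)) = (-25924 - 37715)/(-30688 + (6 + 190)) = -63639/(-30688 + 196) = -63639/(-30492) = -63639*(-1/30492) = 7071/3388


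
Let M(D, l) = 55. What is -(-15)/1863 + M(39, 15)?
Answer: 34160/621 ≈ 55.008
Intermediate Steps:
-(-15)/1863 + M(39, 15) = -(-15)/1863 + 55 = -1*(-5/621) + 55 = 5/621 + 55 = 34160/621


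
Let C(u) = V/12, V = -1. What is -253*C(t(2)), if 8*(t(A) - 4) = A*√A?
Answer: 253/12 ≈ 21.083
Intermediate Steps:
t(A) = 4 + A^(3/2)/8 (t(A) = 4 + (A*√A)/8 = 4 + A^(3/2)/8)
C(u) = -1/12
-253*C(t(2)) = -253*(-1/12) = 253/12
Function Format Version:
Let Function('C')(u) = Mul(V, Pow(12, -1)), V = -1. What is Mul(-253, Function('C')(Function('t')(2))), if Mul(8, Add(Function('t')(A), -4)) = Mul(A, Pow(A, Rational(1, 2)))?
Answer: Rational(253, 12) ≈ 21.083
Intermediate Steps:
Function('t')(A) = Add(4, Mul(Rational(1, 8), Pow(A, Rational(3, 2)))) (Function('t')(A) = Add(4, Mul(Rational(1, 8), Mul(A, Pow(A, Rational(1, 2))))) = Add(4, Mul(Rational(1, 8), Pow(A, Rational(3, 2)))))
Function('C')(u) = Rational(-1, 12) (Function('C')(u) = Mul(-1, Pow(12, -1)) = Mul(-1, Rational(1, 12)) = Rational(-1, 12))
Mul(-253, Function('C')(Function('t')(2))) = Mul(-253, Rational(-1, 12)) = Rational(253, 12)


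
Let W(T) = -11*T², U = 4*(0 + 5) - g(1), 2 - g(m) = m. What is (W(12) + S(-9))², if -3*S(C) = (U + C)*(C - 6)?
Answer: 2353156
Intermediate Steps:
g(m) = 2 - m
U = 19 (U = 4*(0 + 5) - (2 - 1*1) = 4*5 - (2 - 1) = 20 - 1*1 = 20 - 1 = 19)
S(C) = -(-6 + C)*(19 + C)/3 (S(C) = -(19 + C)*(C - 6)/3 = -(19 + C)*(-6 + C)/3 = -(-6 + C)*(19 + C)/3)
(W(12) + S(-9))² = (-11*12² + (38 - 13/3*(-9) - ⅓*(-9)²))² = (-11*144 + (38 + 39 - ⅓*81))² = (-1584 + (38 + 39 - 27))² = (-1584 + 50)² = (-1534)² = 2353156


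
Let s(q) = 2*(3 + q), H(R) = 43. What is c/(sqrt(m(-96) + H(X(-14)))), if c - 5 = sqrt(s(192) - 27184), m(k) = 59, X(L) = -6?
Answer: sqrt(102)*(5 + I*sqrt(26794))/102 ≈ 0.49507 + 16.208*I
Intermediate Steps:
s(q) = 6 + 2*q
c = 5 + I*sqrt(26794) (c = 5 + sqrt((6 + 2*192) - 27184) = 5 + sqrt((6 + 384) - 27184) = 5 + sqrt(390 - 27184) = 5 + sqrt(-26794) = 5 + I*sqrt(26794) ≈ 5.0 + 163.69*I)
c/(sqrt(m(-96) + H(X(-14)))) = (5 + I*sqrt(26794))/(sqrt(59 + 43)) = (5 + I*sqrt(26794))/(sqrt(102)) = (5 + I*sqrt(26794))*(sqrt(102)/102) = sqrt(102)*(5 + I*sqrt(26794))/102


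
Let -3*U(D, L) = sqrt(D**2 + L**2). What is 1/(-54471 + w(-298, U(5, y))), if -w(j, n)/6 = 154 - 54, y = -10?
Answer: -1/55071 ≈ -1.8158e-5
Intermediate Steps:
U(D, L) = -sqrt(D**2 + L**2)/3
w(j, n) = -600 (w(j, n) = -6*(154 - 54) = -6*100 = -600)
1/(-54471 + w(-298, U(5, y))) = 1/(-54471 - 600) = 1/(-55071) = -1/55071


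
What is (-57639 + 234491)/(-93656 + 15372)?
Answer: -44213/19571 ≈ -2.2591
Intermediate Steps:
(-57639 + 234491)/(-93656 + 15372) = 176852/(-78284) = 176852*(-1/78284) = -44213/19571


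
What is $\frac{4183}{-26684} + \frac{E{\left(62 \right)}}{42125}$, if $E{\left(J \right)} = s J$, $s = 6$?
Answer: $- \frac{166282427}{1124063500} \approx -0.14793$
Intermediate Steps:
$E{\left(J \right)} = 6 J$
$\frac{4183}{-26684} + \frac{E{\left(62 \right)}}{42125} = \frac{4183}{-26684} + \frac{6 \cdot 62}{42125} = 4183 \left(- \frac{1}{26684}\right) + 372 \cdot \frac{1}{42125} = - \frac{4183}{26684} + \frac{372}{42125} = - \frac{166282427}{1124063500}$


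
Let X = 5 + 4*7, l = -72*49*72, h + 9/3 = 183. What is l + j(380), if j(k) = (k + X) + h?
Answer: -253423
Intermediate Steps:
h = 180 (h = -3 + 183 = 180)
l = -254016 (l = -3528*72 = -254016)
X = 33 (X = 5 + 28 = 33)
j(k) = 213 + k (j(k) = (k + 33) + 180 = (33 + k) + 180 = 213 + k)
l + j(380) = -254016 + (213 + 380) = -254016 + 593 = -253423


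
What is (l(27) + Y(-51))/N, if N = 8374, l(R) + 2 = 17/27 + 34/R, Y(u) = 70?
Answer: 629/75366 ≈ 0.0083459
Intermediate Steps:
l(R) = -37/27 + 34/R (l(R) = -2 + (17/27 + 34/R) = -37/27 + 34/R)
(l(27) + Y(-51))/N = ((-37/27 + 34/27) + 70)/8374 = ((-37/27 + 34*(1/27)) + 70)*(1/8374) = ((-37/27 + 34/27) + 70)*(1/8374) = (-1/9 + 70)*(1/8374) = (629/9)*(1/8374) = 629/75366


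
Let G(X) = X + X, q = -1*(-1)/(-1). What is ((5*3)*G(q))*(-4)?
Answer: 120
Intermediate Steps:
q = -1 (q = 1*(-1) = -1)
G(X) = 2*X
((5*3)*G(q))*(-4) = ((5*3)*(2*(-1)))*(-4) = (15*(-2))*(-4) = -30*(-4) = 120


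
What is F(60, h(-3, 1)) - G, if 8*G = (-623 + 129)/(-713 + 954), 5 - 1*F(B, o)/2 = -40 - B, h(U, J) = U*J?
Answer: 202687/964 ≈ 210.26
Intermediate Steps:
h(U, J) = J*U
F(B, o) = 90 + 2*B (F(B, o) = 10 - 2*(-40 - B) = 10 + (80 + 2*B) = 90 + 2*B)
G = -247/964 (G = ((-623 + 129)/(-713 + 954))/8 = (-494/241)/8 = (-494*1/241)/8 = (⅛)*(-494/241) = -247/964 ≈ -0.25622)
F(60, h(-3, 1)) - G = (90 + 2*60) - 1*(-247/964) = (90 + 120) + 247/964 = 210 + 247/964 = 202687/964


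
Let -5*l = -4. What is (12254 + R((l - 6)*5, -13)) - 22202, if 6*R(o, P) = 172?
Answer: -29758/3 ≈ -9919.3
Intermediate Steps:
l = ⅘ (l = -⅕*(-4) = ⅘ ≈ 0.80000)
R(o, P) = 86/3 (R(o, P) = (⅙)*172 = 86/3)
(12254 + R((l - 6)*5, -13)) - 22202 = (12254 + 86/3) - 22202 = 36848/3 - 22202 = -29758/3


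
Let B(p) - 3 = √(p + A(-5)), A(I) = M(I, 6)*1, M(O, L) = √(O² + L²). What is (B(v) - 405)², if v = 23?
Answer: (402 - √(23 + √61))² ≈ 1.5717e+5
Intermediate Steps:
M(O, L) = √(L² + O²)
A(I) = √(36 + I²) (A(I) = √(6² + I²)*1 = √(36 + I²)*1 = √(36 + I²))
B(p) = 3 + √(p + √61) (B(p) = 3 + √(p + √(36 + (-5)²)) = 3 + √(p + √(36 + 25)) = 3 + √(p + √61))
(B(v) - 405)² = ((3 + √(23 + √61)) - 405)² = (-402 + √(23 + √61))²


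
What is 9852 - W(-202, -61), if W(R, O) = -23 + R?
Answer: 10077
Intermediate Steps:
9852 - W(-202, -61) = 9852 - (-23 - 202) = 9852 - 1*(-225) = 9852 + 225 = 10077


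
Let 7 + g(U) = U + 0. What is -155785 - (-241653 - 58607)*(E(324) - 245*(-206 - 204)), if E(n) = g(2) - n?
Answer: 30062175675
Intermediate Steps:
g(U) = -7 + U (g(U) = -7 + (U + 0) = -7 + U)
E(n) = -5 - n (E(n) = (-7 + 2) - n = -5 - n)
-155785 - (-241653 - 58607)*(E(324) - 245*(-206 - 204)) = -155785 - (-241653 - 58607)*((-5 - 1*324) - 245*(-206 - 204)) = -155785 - (-300260)*((-5 - 324) - 245*(-410)) = -155785 - (-300260)*(-329 + 100450) = -155785 - (-300260)*100121 = -155785 - 1*(-30062331460) = -155785 + 30062331460 = 30062175675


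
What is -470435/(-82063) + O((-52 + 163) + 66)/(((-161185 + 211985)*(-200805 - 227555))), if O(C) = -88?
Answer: 1279623658312693/223218417418000 ≈ 5.7326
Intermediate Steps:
-470435/(-82063) + O((-52 + 163) + 66)/(((-161185 + 211985)*(-200805 - 227555))) = -470435/(-82063) - 88*1/((-200805 - 227555)*(-161185 + 211985)) = -470435*(-1/82063) - 88/(50800*(-428360)) = 470435/82063 - 88/(-21760688000) = 470435/82063 - 88*(-1/21760688000) = 470435/82063 + 11/2720086000 = 1279623658312693/223218417418000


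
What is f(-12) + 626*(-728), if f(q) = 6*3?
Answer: -455710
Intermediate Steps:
f(q) = 18
f(-12) + 626*(-728) = 18 + 626*(-728) = 18 - 455728 = -455710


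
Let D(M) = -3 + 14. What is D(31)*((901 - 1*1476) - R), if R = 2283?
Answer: -31438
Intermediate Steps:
D(M) = 11
D(31)*((901 - 1*1476) - R) = 11*((901 - 1*1476) - 1*2283) = 11*((901 - 1476) - 2283) = 11*(-575 - 2283) = 11*(-2858) = -31438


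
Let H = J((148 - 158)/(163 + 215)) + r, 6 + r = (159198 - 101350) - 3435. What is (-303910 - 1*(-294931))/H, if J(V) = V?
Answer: -1697031/10282918 ≈ -0.16503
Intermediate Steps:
r = 54407 (r = -6 + ((159198 - 101350) - 3435) = -6 + (57848 - 3435) = -6 + 54413 = 54407)
H = 10282918/189 (H = (148 - 158)/(163 + 215) + 54407 = -10/378 + 54407 = -10*1/378 + 54407 = -5/189 + 54407 = 10282918/189 ≈ 54407.)
(-303910 - 1*(-294931))/H = (-303910 - 1*(-294931))/(10282918/189) = (-303910 + 294931)*(189/10282918) = -8979*189/10282918 = -1697031/10282918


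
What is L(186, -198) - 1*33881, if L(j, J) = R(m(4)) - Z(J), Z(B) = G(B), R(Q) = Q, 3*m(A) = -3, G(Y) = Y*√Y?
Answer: -33882 + 594*I*√22 ≈ -33882.0 + 2786.1*I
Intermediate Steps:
G(Y) = Y^(3/2)
m(A) = -1 (m(A) = (⅓)*(-3) = -1)
Z(B) = B^(3/2)
L(j, J) = -1 - J^(3/2)
L(186, -198) - 1*33881 = (-1 - (-198)^(3/2)) - 1*33881 = (-1 - (-594)*I*√22) - 33881 = (-1 + 594*I*√22) - 33881 = -33882 + 594*I*√22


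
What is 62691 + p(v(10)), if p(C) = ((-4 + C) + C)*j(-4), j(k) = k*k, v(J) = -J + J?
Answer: 62627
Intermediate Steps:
v(J) = 0
j(k) = k²
p(C) = -64 + 32*C (p(C) = ((-4 + C) + C)*(-4)² = (-4 + 2*C)*16 = -64 + 32*C)
62691 + p(v(10)) = 62691 + (-64 + 32*0) = 62691 + (-64 + 0) = 62691 - 64 = 62627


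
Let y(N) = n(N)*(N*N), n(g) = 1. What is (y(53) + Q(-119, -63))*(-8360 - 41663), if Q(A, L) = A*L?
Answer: -515537038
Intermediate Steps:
y(N) = N**2 (y(N) = 1*(N*N) = 1*N**2 = N**2)
(y(53) + Q(-119, -63))*(-8360 - 41663) = (53**2 - 119*(-63))*(-8360 - 41663) = (2809 + 7497)*(-50023) = 10306*(-50023) = -515537038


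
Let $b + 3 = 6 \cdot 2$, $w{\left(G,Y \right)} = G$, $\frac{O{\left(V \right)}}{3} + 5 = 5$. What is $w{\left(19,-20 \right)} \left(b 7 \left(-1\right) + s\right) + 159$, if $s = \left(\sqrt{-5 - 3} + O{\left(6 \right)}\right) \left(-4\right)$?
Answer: $-1038 - 152 i \sqrt{2} \approx -1038.0 - 214.96 i$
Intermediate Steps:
$O{\left(V \right)} = 0$ ($O{\left(V \right)} = -15 + 3 \cdot 5 = -15 + 15 = 0$)
$b = 9$ ($b = -3 + 6 \cdot 2 = -3 + 12 = 9$)
$s = - 8 i \sqrt{2}$ ($s = \left(\sqrt{-5 - 3} + 0\right) \left(-4\right) = \left(\sqrt{-8} + 0\right) \left(-4\right) = \left(2 i \sqrt{2} + 0\right) \left(-4\right) = 2 i \sqrt{2} \left(-4\right) = - 8 i \sqrt{2} \approx - 11.314 i$)
$w{\left(19,-20 \right)} \left(b 7 \left(-1\right) + s\right) + 159 = 19 \left(9 \cdot 7 \left(-1\right) - 8 i \sqrt{2}\right) + 159 = 19 \left(63 \left(-1\right) - 8 i \sqrt{2}\right) + 159 = 19 \left(-63 - 8 i \sqrt{2}\right) + 159 = \left(-1197 - 152 i \sqrt{2}\right) + 159 = -1038 - 152 i \sqrt{2}$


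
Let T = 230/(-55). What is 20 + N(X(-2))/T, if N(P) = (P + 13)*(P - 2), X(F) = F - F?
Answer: 603/23 ≈ 26.217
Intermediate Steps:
X(F) = 0
N(P) = (-2 + P)*(13 + P) (N(P) = (13 + P)*(-2 + P) = (-2 + P)*(13 + P))
T = -46/11 (T = 230*(-1/55) = -46/11 ≈ -4.1818)
20 + N(X(-2))/T = 20 + (-26 + 0² + 11*0)/(-46/11) = 20 + (-26 + 0 + 0)*(-11/46) = 20 - 26*(-11/46) = 20 + 143/23 = 603/23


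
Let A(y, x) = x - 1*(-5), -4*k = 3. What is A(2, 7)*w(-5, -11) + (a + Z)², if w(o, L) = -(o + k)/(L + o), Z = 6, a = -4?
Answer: -5/16 ≈ -0.31250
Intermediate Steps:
k = -¾ (k = -¼*3 = -¾ ≈ -0.75000)
A(y, x) = 5 + x (A(y, x) = x + 5 = 5 + x)
w(o, L) = -(-¾ + o)/(L + o) (w(o, L) = -(o - ¾)/(L + o) = -(-¾ + o)/(L + o))
A(2, 7)*w(-5, -11) + (a + Z)² = (5 + 7)*((¾ - 1*(-5))/(-11 - 5)) + (-4 + 6)² = 12*((¾ + 5)/(-16)) + 2² = 12*(-1/16*23/4) + 4 = 12*(-23/64) + 4 = -69/16 + 4 = -5/16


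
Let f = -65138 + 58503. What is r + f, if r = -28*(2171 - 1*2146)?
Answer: -7335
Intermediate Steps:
r = -700 (r = -28*(2171 - 2146) = -28*25 = -700)
f = -6635
r + f = -700 - 6635 = -7335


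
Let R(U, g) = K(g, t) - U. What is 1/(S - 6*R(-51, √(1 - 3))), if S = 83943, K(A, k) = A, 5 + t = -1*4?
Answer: 9293/777238649 + 2*I*√2/2331715947 ≈ 1.1956e-5 + 1.213e-9*I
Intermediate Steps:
t = -9 (t = -5 - 1*4 = -5 - 4 = -9)
R(U, g) = g - U
1/(S - 6*R(-51, √(1 - 3))) = 1/(83943 - 6*(√(1 - 3) - 1*(-51))) = 1/(83943 - 6*(√(-2) + 51)) = 1/(83943 - 6*(I*√2 + 51)) = 1/(83943 - 6*(51 + I*√2)) = 1/(83943 + (-306 - 6*I*√2)) = 1/(83637 - 6*I*√2)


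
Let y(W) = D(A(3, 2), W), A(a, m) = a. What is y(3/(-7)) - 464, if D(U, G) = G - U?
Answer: -3272/7 ≈ -467.43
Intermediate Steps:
y(W) = -3 + W (y(W) = W - 1*3 = W - 3 = -3 + W)
y(3/(-7)) - 464 = (-3 + 3/(-7)) - 464 = (-3 + 3*(-⅐)) - 464 = (-3 - 3/7) - 464 = -24/7 - 464 = -3272/7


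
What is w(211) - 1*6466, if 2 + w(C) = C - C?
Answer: -6468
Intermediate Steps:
w(C) = -2 (w(C) = -2 + (C - C) = -2 + 0 = -2)
w(211) - 1*6466 = -2 - 1*6466 = -2 - 6466 = -6468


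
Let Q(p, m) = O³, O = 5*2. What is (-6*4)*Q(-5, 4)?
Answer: -24000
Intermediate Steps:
O = 10
Q(p, m) = 1000 (Q(p, m) = 10³ = 1000)
(-6*4)*Q(-5, 4) = -6*4*1000 = -24*1000 = -24000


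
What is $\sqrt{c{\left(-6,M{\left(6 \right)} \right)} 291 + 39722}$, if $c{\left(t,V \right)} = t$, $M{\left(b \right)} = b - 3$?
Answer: $2 \sqrt{9494} \approx 194.87$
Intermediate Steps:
$M{\left(b \right)} = -3 + b$ ($M{\left(b \right)} = b - 3 = -3 + b$)
$\sqrt{c{\left(-6,M{\left(6 \right)} \right)} 291 + 39722} = \sqrt{\left(-6\right) 291 + 39722} = \sqrt{-1746 + 39722} = \sqrt{37976} = 2 \sqrt{9494}$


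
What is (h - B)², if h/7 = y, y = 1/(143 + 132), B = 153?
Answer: 1769716624/75625 ≈ 23401.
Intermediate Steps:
y = 1/275 ≈ 0.0036364
h = 7/275 (h = 7*(1/275) = 7/275 ≈ 0.025455)
(h - B)² = (7/275 - 1*153)² = (7/275 - 153)² = (-42068/275)² = 1769716624/75625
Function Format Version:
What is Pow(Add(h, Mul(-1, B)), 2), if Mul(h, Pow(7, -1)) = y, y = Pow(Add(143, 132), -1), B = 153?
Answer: Rational(1769716624, 75625) ≈ 23401.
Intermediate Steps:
y = Rational(1, 275) (y = Pow(275, -1) = Rational(1, 275) ≈ 0.0036364)
h = Rational(7, 275) (h = Mul(7, Rational(1, 275)) = Rational(7, 275) ≈ 0.025455)
Pow(Add(h, Mul(-1, B)), 2) = Pow(Add(Rational(7, 275), Mul(-1, 153)), 2) = Pow(Add(Rational(7, 275), -153), 2) = Pow(Rational(-42068, 275), 2) = Rational(1769716624, 75625)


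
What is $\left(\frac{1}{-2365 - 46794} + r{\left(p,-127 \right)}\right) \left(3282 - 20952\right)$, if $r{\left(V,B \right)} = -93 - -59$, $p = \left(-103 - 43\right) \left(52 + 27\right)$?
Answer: $\frac{29533761690}{49159} \approx 6.0078 \cdot 10^{5}$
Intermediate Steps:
$p = -11534$ ($p = \left(-146\right) 79 = -11534$)
$r{\left(V,B \right)} = -34$ ($r{\left(V,B \right)} = -93 + 59 = -34$)
$\left(\frac{1}{-2365 - 46794} + r{\left(p,-127 \right)}\right) \left(3282 - 20952\right) = \left(\frac{1}{-2365 - 46794} - 34\right) \left(3282 - 20952\right) = \left(\frac{1}{-49159} - 34\right) \left(-17670\right) = \left(- \frac{1}{49159} - 34\right) \left(-17670\right) = \left(- \frac{1671407}{49159}\right) \left(-17670\right) = \frac{29533761690}{49159}$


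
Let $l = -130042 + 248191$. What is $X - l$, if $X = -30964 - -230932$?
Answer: $81819$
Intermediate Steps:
$l = 118149$
$X = 199968$ ($X = -30964 + 230932 = 199968$)
$X - l = 199968 - 118149 = 81819$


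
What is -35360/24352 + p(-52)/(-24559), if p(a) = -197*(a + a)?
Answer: -42729063/18689399 ≈ -2.2863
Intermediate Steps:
p(a) = -394*a
-35360/24352 + p(-52)/(-24559) = -35360/24352 - 394*(-52)/(-24559) = -35360*1/24352 + 20488*(-1/24559) = -1105/761 - 20488/24559 = -42729063/18689399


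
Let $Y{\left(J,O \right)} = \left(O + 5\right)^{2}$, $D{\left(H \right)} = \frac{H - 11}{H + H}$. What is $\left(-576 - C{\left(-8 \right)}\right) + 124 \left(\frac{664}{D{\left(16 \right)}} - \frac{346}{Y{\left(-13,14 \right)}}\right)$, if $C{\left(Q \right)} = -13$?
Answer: $\frac{949914737}{1805} \approx 5.2627 \cdot 10^{5}$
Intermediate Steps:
$D{\left(H \right)} = \frac{-11 + H}{2 H}$
$Y{\left(J,O \right)} = \left(5 + O\right)^{2}$
$\left(-576 - C{\left(-8 \right)}\right) + 124 \left(\frac{664}{D{\left(16 \right)}} - \frac{346}{Y{\left(-13,14 \right)}}\right) = \left(-576 - -13\right) + 124 \left(\frac{664}{\frac{1}{2} \cdot \frac{1}{16} \left(-11 + 16\right)} - \frac{346}{\left(5 + 14\right)^{2}}\right) = \left(-576 + 13\right) + 124 \left(\frac{664}{\frac{1}{2} \cdot \frac{1}{16} \cdot 5} - \frac{346}{19^{2}}\right) = -563 + 124 \left(\frac{664}{\frac{5}{32}} - \frac{346}{361}\right) = -563 + 124 \left(664 \cdot \frac{32}{5} - \frac{346}{361}\right) = -563 + 124 \left(\frac{21248}{5} - \frac{346}{361}\right) = -563 + 124 \cdot \frac{7668798}{1805} = -563 + \frac{950930952}{1805} = \frac{949914737}{1805}$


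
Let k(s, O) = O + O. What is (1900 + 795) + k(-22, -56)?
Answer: 2583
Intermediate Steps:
k(s, O) = 2*O
(1900 + 795) + k(-22, -56) = (1900 + 795) + 2*(-56) = 2695 - 112 = 2583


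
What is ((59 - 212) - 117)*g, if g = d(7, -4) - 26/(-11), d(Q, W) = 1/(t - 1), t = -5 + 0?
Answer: -6525/11 ≈ -593.18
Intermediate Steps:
t = -5
d(Q, W) = -1/6 (d(Q, W) = 1/(-5 - 1) = 1/(-6) = -1/6)
g = 145/66 (g = -1/6 - 26/(-11) = -1/6 - 26*(-1/11) = -1/6 + 26/11 = 145/66 ≈ 2.1970)
((59 - 212) - 117)*g = ((59 - 212) - 117)*(145/66) = (-153 - 117)*(145/66) = -270*145/66 = -6525/11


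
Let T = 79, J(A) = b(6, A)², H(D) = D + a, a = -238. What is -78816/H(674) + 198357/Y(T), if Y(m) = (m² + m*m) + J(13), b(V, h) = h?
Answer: -75884797/459653 ≈ -165.09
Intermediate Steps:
H(D) = -238 + D (H(D) = D - 238 = -238 + D)
J(A) = A²
Y(m) = 169 + 2*m² (Y(m) = (m² + m*m) + 13² = (m² + m²) + 169 = 2*m² + 169 = 169 + 2*m²)
-78816/H(674) + 198357/Y(T) = -78816/(-238 + 674) + 198357/(169 + 2*79²) = -78816/436 + 198357/(169 + 2*6241) = -78816*1/436 + 198357/(169 + 12482) = -19704/109 + 198357/12651 = -19704/109 + 198357*(1/12651) = -19704/109 + 66119/4217 = -75884797/459653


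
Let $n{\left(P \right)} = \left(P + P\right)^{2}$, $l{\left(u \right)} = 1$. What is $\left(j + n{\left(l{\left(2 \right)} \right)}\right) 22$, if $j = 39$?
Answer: $946$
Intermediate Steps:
$n{\left(P \right)} = 4 P^{2}$ ($n{\left(P \right)} = \left(2 P\right)^{2} = 4 P^{2}$)
$\left(j + n{\left(l{\left(2 \right)} \right)}\right) 22 = \left(39 + 4 \cdot 1^{2}\right) 22 = \left(39 + 4 \cdot 1\right) 22 = \left(39 + 4\right) 22 = 43 \cdot 22 = 946$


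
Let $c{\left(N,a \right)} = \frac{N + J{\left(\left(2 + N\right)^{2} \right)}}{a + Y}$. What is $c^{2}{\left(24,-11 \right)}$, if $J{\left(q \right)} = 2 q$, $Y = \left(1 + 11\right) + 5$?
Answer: $\frac{473344}{9} \approx 52594.0$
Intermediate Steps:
$Y = 17$ ($Y = 12 + 5 = 17$)
$c{\left(N,a \right)} = \frac{N + 2 \left(2 + N\right)^{2}}{17 + a}$ ($c{\left(N,a \right)} = \frac{N + 2 \left(2 + N\right)^{2}}{a + 17} = \frac{N + 2 \left(2 + N\right)^{2}}{17 + a}$)
$c^{2}{\left(24,-11 \right)} = \left(\frac{24 + 2 \left(2 + 24\right)^{2}}{17 - 11}\right)^{2} = \left(\frac{24 + 2 \cdot 26^{2}}{6}\right)^{2} = \left(\frac{24 + 2 \cdot 676}{6}\right)^{2} = \left(\frac{24 + 1352}{6}\right)^{2} = \left(\frac{1}{6} \cdot 1376\right)^{2} = \left(\frac{688}{3}\right)^{2} = \frac{473344}{9}$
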